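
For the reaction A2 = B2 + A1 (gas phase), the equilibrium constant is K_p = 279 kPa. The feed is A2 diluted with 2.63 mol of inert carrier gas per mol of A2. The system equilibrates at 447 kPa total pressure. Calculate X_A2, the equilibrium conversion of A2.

Take 1 mol A2 as basis and let X be its fractional conversion, so ξ = X.
Species balance: n_A2 = 1 − X; n_B2 = X; n_A1 = X; n_I = 2.63 (inert).
Total moles n_T = 3.63 + X.
Mole fractions y_i = n_i/n_T; K_p = p_B2 p_A1 / (p_A2) with p_i = y_i·P.
Equating to 279 kPa and solving on 0 < X < 1: X = 0.779.

X = 0.779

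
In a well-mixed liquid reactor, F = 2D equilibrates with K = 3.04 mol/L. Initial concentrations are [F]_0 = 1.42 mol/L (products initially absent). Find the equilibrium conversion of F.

X = 0.511

Let X = conversion of F; extent ξ = 1.42·X mol/L.
Concentrations: [F] = 1.42 − 1.42X; [D] = 2.84X.
K = [D]^2 / ([F]).
Solving K = 3.04 for X ∈ (0,1): X = 0.511.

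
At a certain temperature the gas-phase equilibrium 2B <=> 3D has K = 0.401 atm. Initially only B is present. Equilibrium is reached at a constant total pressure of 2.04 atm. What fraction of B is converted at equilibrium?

X = 0.316

Take 1 mol B as basis and let X be its fractional conversion, so ξ = 0.5X.
Mole table: n_B = 1 − X; n_D = 1.5X.
n_T = Σnᵢ = 1 + 0.5X.
y_i = n_i/n_T, p_i = y_i·P. K = p_D^3 / (p_B^2).
Setting this equal to 0.401 atm and taking the physical root (0 < X < 1) gives X = 0.316.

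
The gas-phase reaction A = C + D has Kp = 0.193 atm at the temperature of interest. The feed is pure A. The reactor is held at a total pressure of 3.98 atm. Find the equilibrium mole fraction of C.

y_C = 0.177

Take 1 mol A as basis and let X be its fractional conversion, so ξ = X.
Moles: n_A = 1 − X; n_C = X; n_D = X.
Total moles n_T = 1 + X.
y_i = n_i/n_T, p_i = y_i·P. Kp = p_C p_D / (p_A).
Setting this equal to 0.193 atm and taking the physical root (0 < X < 1) gives X = 0.215.
Then n_C = 0.215, n_T = 1.22, so y_C = 0.177.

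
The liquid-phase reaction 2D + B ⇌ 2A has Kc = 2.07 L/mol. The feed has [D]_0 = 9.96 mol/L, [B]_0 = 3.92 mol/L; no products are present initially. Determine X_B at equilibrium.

Let X = conversion of B; extent ξ = 3.92·X mol/L.
Concentrations: [D] = 9.96 − 7.84X; [B] = 3.92 − 3.92X; [A] = 7.84X.
Kc = [A]^2 / ([D]^2 [B]).
Solving Kc = 2.07 for X ∈ (0,1): X = 0.748.

X = 0.748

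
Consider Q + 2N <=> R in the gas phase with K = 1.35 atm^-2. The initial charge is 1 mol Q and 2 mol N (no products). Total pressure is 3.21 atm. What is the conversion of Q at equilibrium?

Let X = conversion of Q (basis 1 mol Q); extent of reaction ξ = X.
Moles: n_Q = 1 − X; n_N = 2 − 2X; n_R = X.
n_T = Σnᵢ = 3 − 2X.
Mole fractions y_i = n_i/n_T; K = p_R / (p_Q p_N^2) with p_i = y_i·P.
Substituting and setting equal to 1.35 atm^-2 gives a polynomial in X; the root in (0,1) is X = 0.680.

X = 0.680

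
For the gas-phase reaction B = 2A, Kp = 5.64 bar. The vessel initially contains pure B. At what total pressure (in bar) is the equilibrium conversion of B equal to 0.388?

P = 7.96 bar

Let X = conversion of B (basis 1 mol B); extent of reaction ξ = X.
Species balance: n_B = 1 − X; n_A = 2X.
Total moles n_T = 1 + X.
Kp = p_A^2 / (p_B) with p_i = (n_i/n_T)·P.
At X = 0.388: the mole-fraction product g(X) = Π y_i^ν_i = 0.7089. Since Kp = g(X)·P^{1}, P = (Kp/g)^(1/1) = (5.64/0.7089)^(1/1) = 7.96 bar.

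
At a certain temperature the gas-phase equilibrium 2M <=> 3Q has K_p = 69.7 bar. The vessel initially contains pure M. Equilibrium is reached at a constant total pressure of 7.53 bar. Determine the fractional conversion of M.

X = 0.697

Basis: 1 mol M initially; let X = conversion of M. Extent ξ = 0.5X.
Moles: n_M = 1 − X; n_Q = 1.5X.
Total moles n_T = 1 + 0.5X.
With p_i = (n_i/n_T)P, K_p = p_Q^3 / (p_M^2).
Equating to 69.7 bar and solving on 0 < X < 1: X = 0.697.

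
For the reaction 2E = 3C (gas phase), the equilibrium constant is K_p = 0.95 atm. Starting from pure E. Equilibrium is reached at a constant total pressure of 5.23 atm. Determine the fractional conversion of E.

Let X = conversion of E (basis 1 mol E); extent of reaction ξ = 0.5X.
At extent ξ: n_E = 1 − X; n_C = 1.5X.
n_T = Σnᵢ = 1 + 0.5X.
With p_i = (n_i/n_T)P, K_p = p_C^3 / (p_E^2).
Setting this equal to 0.95 atm and taking the physical root (0 < X < 1) gives X = 0.309.

X = 0.309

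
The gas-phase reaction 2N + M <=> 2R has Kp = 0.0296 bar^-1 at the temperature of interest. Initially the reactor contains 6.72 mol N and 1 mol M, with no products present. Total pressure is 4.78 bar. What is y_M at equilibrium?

y_M = 0.089

Basis: 1 mol M initially; let X = conversion of M. Extent ξ = X.
At extent ξ: n_N = 6.72 − 2X; n_M = 1 − X; n_R = 2X.
Total moles n_T = 7.72 − X.
With p_i = (n_i/n_T)P, Kp = p_R^2 / (p_N^2 p_M).
Equating to 0.0296 bar^-1 and solving on 0 < X < 1: X = 0.340.
Then n_M = 0.66, n_T = 7.38, so y_M = 0.089.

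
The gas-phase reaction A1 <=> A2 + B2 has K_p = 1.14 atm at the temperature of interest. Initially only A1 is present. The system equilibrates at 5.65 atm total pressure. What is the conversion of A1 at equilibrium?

Basis: 1 mol A1 initially; let X = conversion of A1. Extent ξ = X.
Species balance: n_A1 = 1 − X; n_A2 = X; n_B2 = X.
Summing: n_T = 1 + X.
y_i = n_i/n_T, p_i = y_i·P. K_p = p_A2 p_B2 / (p_A1).
Setting this equal to 1.14 atm and taking the physical root (0 < X < 1) gives X = 0.410.

X = 0.410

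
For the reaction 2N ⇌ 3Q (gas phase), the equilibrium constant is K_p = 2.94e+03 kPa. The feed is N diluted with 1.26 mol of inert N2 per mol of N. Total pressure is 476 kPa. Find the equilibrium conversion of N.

Basis: 1 mol N initially; let X = conversion of N. Extent ξ = 0.5X.
Species balance: n_N = 1 − X; n_Q = 1.5X; n_I = 1.26 (inert).
n_T = Σnᵢ = 2.26 + 0.5X.
With p_i = (n_i/n_T)P, K_p = p_Q^3 / (p_N^2).
Equating to 2.94e+03 kPa and solving on 0 < X < 1: X = 0.721.

X = 0.721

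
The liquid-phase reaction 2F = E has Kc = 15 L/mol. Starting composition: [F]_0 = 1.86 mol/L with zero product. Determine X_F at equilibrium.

Let X = conversion of F; extent ξ = 1.86X/2 mol/L.
Concentrations: [F] = 1.86 − 1.86X; [E] = 0.93X.
Kc = [E] / ([F]^2).
Setting equal to 15 and solving for X on (0,1) gives X = 0.875.

X = 0.875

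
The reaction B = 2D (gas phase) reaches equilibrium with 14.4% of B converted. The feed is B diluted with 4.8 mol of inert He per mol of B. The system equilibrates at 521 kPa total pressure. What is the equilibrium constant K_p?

Take 1 mol B as basis and let X be its fractional conversion, so ξ = X.
Moles: n_B = 1 − X; n_D = 2X; n_I = 4.8 (inert).
Total moles n_T = 5.8 + X.
At X = 0.144: n_B = 0.856, n_D = 0.288, n_T = 5.94.
p_i = (n_i/n_T)·P. K_p = p_D^2 / (p_B) = 8.49 kPa.

K_p = 8.49 kPa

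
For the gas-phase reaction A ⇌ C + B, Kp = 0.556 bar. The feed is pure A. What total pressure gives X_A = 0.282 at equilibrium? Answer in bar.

Let X = conversion of A (basis 1 mol A); extent of reaction ξ = X.
Mole table: n_A = 1 − X; n_C = X; n_B = X.
n_T = Σnᵢ = 1 + X.
Kp = p_C p_B / (p_A) with p_i = (n_i/n_T)·P.
At X = 0.282: the mole-fraction product g(X) = Π y_i^ν_i = 0.08639. Since Kp = g(X)·P^{1}, P = (Kp/g)^(1/1) = (0.556/0.08639)^(1/1) = 6.44 bar.

P = 6.44 bar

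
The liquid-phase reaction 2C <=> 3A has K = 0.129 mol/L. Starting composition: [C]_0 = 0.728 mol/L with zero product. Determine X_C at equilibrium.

X = 0.296

Let X = conversion of C; extent ξ = 0.728X/2 mol/L.
Concentrations: [C] = 0.728 − 0.728X; [A] = 1.09X.
K = [A]^3 / ([C]^2).
Solving K = 0.129 for X ∈ (0,1): X = 0.296.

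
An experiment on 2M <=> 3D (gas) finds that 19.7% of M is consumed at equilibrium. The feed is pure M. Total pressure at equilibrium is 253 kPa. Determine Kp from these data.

Kp = 9.22 kPa

Let X = conversion of M (basis 1 mol M); extent of reaction ξ = 0.5X.
At extent ξ: n_M = 1 − X; n_D = 1.5X.
Total moles n_T = 1 + 0.5X.
At X = 0.197: n_M = 0.803, n_D = 0.295, n_T = 1.1.
p_i = (n_i/n_T)·P. Kp = p_D^3 / (p_M^2) = 9.22 kPa.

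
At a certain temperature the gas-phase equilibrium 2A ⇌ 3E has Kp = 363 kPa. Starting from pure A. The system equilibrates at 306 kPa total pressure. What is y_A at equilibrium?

y_A = 0.413

Let X = conversion of A (basis 1 mol A); extent of reaction ξ = 0.5X.
Mole table: n_A = 1 − X; n_E = 1.5X.
Summing: n_T = 1 + 0.5X.
With p_i = (n_i/n_T)P, Kp = p_E^3 / (p_A^2).
Substituting and setting equal to 363 kPa gives a polynomial in X; the root in (0,1) is X = 0.487.
Then n_A = 0.513, n_T = 1.24, so y_A = 0.413.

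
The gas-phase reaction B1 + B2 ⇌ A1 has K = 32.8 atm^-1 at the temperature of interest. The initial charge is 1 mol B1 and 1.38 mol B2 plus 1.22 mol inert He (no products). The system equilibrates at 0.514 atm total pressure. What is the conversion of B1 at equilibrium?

Take 1 mol B1 as basis and let X be its fractional conversion, so ξ = X.
Mole table: n_B1 = 1 − X; n_B2 = 1.38 − X; n_A1 = X; n_I = 1.22 (inert).
Summing: n_T = 3.6 − X.
y_i = n_i/n_T, p_i = y_i·P. K = p_A1 / (p_B1 p_B2).
Setting this equal to 32.8 atm^-1 and taking the physical root (0 < X < 1) gives X = 0.782.

X = 0.782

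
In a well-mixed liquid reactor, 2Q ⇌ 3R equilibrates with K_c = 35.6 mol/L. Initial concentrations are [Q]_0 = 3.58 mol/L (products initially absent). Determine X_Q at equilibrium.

Let X = conversion of Q; extent ξ = 3.58X/2 mol/L.
Concentrations: [Q] = 3.58 − 3.58X; [R] = 5.37X.
K_c = [R]^3 / ([Q]^2).
Solving K_c = 35.6 for X ∈ (0,1): X = 0.676.

X = 0.676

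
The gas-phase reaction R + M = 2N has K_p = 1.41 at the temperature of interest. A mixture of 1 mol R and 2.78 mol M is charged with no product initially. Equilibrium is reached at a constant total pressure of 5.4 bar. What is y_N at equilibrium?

y_N = 0.304

Take 1 mol R as basis and let X be its fractional conversion, so ξ = X.
Species balance: n_R = 1 − X; n_M = 2.78 − X; n_N = 2X.
Since Δν = 0, n_T = 3.78 throughout.
With p_i = (n_i/n_T)P, K_p = p_N^2 / (p_R p_M).
Equating to 1.41 and solving on 0 < X < 1: X = 0.575.
Then n_N = 1.15, n_T = 3.78, so y_N = 0.304.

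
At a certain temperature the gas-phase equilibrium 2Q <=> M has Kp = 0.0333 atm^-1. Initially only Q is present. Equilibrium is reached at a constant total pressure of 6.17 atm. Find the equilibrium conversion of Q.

Take 1 mol Q as basis and let X be its fractional conversion, so ξ = 0.5X.
Species balance: n_Q = 1 − X; n_M = 0.5X.
n_T = Σnᵢ = 1 − 0.5X.
Mole fractions y_i = n_i/n_T; Kp = p_M / (p_Q^2) with p_i = y_i·P.
Equating to 0.0333 atm^-1 and solving on 0 < X < 1: X = 0.259.

X = 0.259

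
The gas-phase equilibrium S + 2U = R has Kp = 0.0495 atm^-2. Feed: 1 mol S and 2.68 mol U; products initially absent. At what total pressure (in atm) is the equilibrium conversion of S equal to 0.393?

Basis: 1 mol S initially; let X = conversion of S. Extent ξ = X.
At extent ξ: n_S = 1 − X; n_U = 2.68 − 2X; n_R = X.
n_T = Σnᵢ = 3.68 − 2X.
Kp = p_R / (p_S p_U^2) with p_i = (n_i/n_T)·P.
At X = 0.393: the mole-fraction product g(X) = Π y_i^ν_i = 1.512. Since Kp = g(X)·P^{-2}, P = (g/Kp)^(1/2) = (1.512/0.0495)^(1/2) = 5.53 atm.

P = 5.53 atm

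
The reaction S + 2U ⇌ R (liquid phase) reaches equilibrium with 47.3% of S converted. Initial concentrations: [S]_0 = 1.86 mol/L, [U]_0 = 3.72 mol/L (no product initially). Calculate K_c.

K_c = 0.234 (mol/L)^-2

Let X = conversion of S.
Concentrations: [S] = 1.86 − 1.86X; [U] = 3.72 − 3.72X; [R] = 1.86X.
At X = 0.473: [S] = 0.98, [U] = 1.96, [R] = 0.88.
K_c = [R] / ([S] [U]^2) = 0.234 (mol/L)^-2.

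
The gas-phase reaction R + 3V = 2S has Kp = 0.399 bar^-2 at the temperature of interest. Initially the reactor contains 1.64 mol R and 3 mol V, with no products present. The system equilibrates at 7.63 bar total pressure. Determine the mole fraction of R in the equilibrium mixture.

Take 3 mol V as basis and let X be its fractional conversion, so ξ = X.
At extent ξ: n_R = 1.64 − X; n_V = 3 − 3X; n_S = 2X.
Summing: n_T = 4.64 − 2X.
With p_i = (n_i/n_T)P, Kp = p_S^2 / (p_R p_V^3).
Equating to 0.399 bar^-2 and solving on 0 < X < 1: X = 0.679.
Then n_R = 0.961, n_T = 3.28, so y_R = 0.293.

y_R = 0.293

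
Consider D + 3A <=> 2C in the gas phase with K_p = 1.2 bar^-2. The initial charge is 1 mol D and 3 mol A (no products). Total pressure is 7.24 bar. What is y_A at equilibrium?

Basis: 1 mol D initially; let X = conversion of D. Extent ξ = X.
At extent ξ: n_D = 1 − X; n_A = 3 − 3X; n_C = 2X.
Summing: n_T = 4 − 2X.
With p_i = (n_i/n_T)P, K_p = p_C^2 / (p_D p_A^3).
This yields a degree-4 equation in X; solving on (0,1), X = 0.703.
Then n_A = 0.892, n_T = 2.59, so y_A = 0.344.

y_A = 0.344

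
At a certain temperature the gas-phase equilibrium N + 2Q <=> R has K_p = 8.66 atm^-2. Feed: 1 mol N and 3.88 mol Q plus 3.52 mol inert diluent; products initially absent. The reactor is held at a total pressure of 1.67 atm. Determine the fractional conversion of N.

X = 0.743

Let X = conversion of N (basis 1 mol N); extent of reaction ξ = X.
Species balance: n_N = 1 − X; n_Q = 3.88 − 2X; n_R = X; n_I = 3.52 (inert).
Total moles n_T = 8.4 − 2X.
With p_i = (n_i/n_T)P, K_p = p_R / (p_N p_Q^2).
Setting this equal to 8.66 atm^-2 and taking the physical root (0 < X < 1) gives X = 0.743.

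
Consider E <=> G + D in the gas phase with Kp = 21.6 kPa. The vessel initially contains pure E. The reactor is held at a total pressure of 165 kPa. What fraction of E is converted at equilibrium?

X = 0.340

Take 1 mol E as basis and let X be its fractional conversion, so ξ = X.
Mole table: n_E = 1 − X; n_G = X; n_D = X.
Summing: n_T = 1 + X.
With p_i = (n_i/n_T)P, Kp = p_G p_D / (p_E).
This yields a degree-2 equation in X; solving on (0,1), X = 0.340.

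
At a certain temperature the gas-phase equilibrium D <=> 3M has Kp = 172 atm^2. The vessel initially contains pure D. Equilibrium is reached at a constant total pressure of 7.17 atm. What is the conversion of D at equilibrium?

X = 0.618

Take 1 mol D as basis and let X be its fractional conversion, so ξ = X.
Species balance: n_D = 1 − X; n_M = 3X.
Total moles n_T = 1 + 2X.
y_i = n_i/n_T, p_i = y_i·P. Kp = p_M^3 / (p_D).
This yields a degree-3 equation in X; solving on (0,1), X = 0.618.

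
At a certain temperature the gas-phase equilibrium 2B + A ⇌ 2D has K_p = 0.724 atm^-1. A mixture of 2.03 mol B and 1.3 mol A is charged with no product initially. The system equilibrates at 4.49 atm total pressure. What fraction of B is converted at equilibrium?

Basis: 2.03 mol B initially; let X = conversion of B. Extent ξ = 1.01X.
Species balance: n_B = 2.03 − 2.03X; n_A = 1.3 − 1.01X; n_D = 2.03X.
n_T = Σnᵢ = 3.33 − 1.01X.
Mole fractions y_i = n_i/n_T; K_p = p_D^2 / (p_B^2 p_A) with p_i = y_i·P.
This yields a degree-3 equation in X; solving on (0,1), X = 0.490.

X = 0.490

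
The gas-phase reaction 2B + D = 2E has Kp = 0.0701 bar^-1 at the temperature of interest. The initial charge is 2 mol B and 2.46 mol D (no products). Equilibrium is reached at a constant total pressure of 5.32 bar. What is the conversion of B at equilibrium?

Let X = conversion of B (basis 2 mol B); extent of reaction ξ = X.
Species balance: n_B = 2 − 2X; n_D = 2.46 − X; n_E = 2X.
Summing: n_T = 4.46 − X.
y_i = n_i/n_T, p_i = y_i·P. Kp = p_E^2 / (p_B^2 p_D).
Setting this equal to 0.0701 bar^-1 and taking the physical root (0 < X < 1) gives X = 0.305.

X = 0.305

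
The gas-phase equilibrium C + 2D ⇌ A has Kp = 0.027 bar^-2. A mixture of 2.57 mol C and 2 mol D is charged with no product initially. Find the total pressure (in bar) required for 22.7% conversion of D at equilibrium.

Let X = conversion of D (basis 2 mol D); extent of reaction ξ = X.
At extent ξ: n_C = 2.57 − X; n_D = 2 − 2X; n_A = X.
Total moles n_T = 4.57 − 2X.
Kp = p_A / (p_C p_D^2) with p_i = (n_i/n_T)·P.
At X = 0.227: the mole-fraction product g(X) = Π y_i^ν_i = 0.6867. Since Kp = g(X)·P^{-2}, P = (g/Kp)^(1/2) = (0.6867/0.027)^(1/2) = 5.04 bar.

P = 5.04 bar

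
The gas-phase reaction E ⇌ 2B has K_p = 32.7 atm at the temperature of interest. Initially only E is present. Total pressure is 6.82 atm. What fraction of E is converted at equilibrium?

X = 0.738

Take 1 mol E as basis and let X be its fractional conversion, so ξ = X.
At extent ξ: n_E = 1 − X; n_B = 2X.
n_T = Σnᵢ = 1 + X.
With p_i = (n_i/n_T)P, K_p = p_B^2 / (p_E).
Substituting and setting equal to 32.7 atm gives a polynomial in X; the root in (0,1) is X = 0.738.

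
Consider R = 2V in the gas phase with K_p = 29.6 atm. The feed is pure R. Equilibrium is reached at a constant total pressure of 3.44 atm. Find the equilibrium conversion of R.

X = 0.826

Basis: 1 mol R initially; let X = conversion of R. Extent ξ = X.
Species balance: n_R = 1 − X; n_V = 2X.
Summing: n_T = 1 + X.
With p_i = (n_i/n_T)P, K_p = p_V^2 / (p_R).
Setting this equal to 29.6 atm and taking the physical root (0 < X < 1) gives X = 0.826.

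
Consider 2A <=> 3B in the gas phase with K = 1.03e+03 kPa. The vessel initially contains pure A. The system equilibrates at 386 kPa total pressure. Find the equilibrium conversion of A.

Basis: 1 mol A initially; let X = conversion of A. Extent ξ = 0.5X.
At extent ξ: n_A = 1 − X; n_B = 1.5X.
Summing: n_T = 1 + 0.5X.
With p_i = (n_i/n_T)P, K = p_B^3 / (p_A^2).
Equating to 1.03e+03 kPa and solving on 0 < X < 1: X = 0.571.

X = 0.571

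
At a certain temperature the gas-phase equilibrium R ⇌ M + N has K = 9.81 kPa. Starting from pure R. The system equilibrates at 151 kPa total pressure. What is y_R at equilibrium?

y_R = 0.604

Take 1 mol R as basis and let X be its fractional conversion, so ξ = X.
Moles: n_R = 1 − X; n_M = X; n_N = X.
Total moles n_T = 1 + X.
Mole fractions y_i = n_i/n_T; K = p_M p_N / (p_R) with p_i = y_i·P.
Substituting and setting equal to 9.81 kPa gives a polynomial in X; the root in (0,1) is X = 0.247.
Then n_R = 0.753, n_T = 1.25, so y_R = 0.604.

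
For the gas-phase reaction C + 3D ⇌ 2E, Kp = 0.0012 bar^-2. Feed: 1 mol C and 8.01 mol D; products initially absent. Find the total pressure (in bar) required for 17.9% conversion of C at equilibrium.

P = 4.83 bar

Let X = conversion of C (basis 1 mol C); extent of reaction ξ = X.
Moles: n_C = 1 − X; n_D = 8.01 − 3X; n_E = 2X.
Total moles n_T = 9.01 − 2X.
Kp = p_E^2 / (p_C p_D^3) with p_i = (n_i/n_T)·P.
At X = 0.179: the mole-fraction product g(X) = Π y_i^ν_i = 0.028. Since Kp = g(X)·P^{-2}, P = (g/Kp)^(1/2) = (0.028/0.0012)^(1/2) = 4.83 bar.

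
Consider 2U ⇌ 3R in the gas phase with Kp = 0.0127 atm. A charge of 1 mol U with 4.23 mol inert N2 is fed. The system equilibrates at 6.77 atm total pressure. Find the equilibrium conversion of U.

X = 0.131

Basis: 1 mol U initially; let X = conversion of U. Extent ξ = 0.5X.
At extent ξ: n_U = 1 − X; n_R = 1.5X; n_I = 4.23 (inert).
n_T = Σnᵢ = 5.23 + 0.5X.
y_i = n_i/n_T, p_i = y_i·P. Kp = p_R^3 / (p_U^2).
This yields a degree-3 equation in X; solving on (0,1), X = 0.131.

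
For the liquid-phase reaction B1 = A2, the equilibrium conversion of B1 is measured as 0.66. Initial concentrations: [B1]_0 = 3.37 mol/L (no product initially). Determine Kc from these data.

Let X = conversion of B1.
Concentrations: [B1] = 3.37 − 3.37X; [A2] = 3.37X.
At X = 0.66: [B1] = 1.15, [A2] = 2.22.
Kc = [A2] / ([B1]) = 1.94.

Kc = 1.94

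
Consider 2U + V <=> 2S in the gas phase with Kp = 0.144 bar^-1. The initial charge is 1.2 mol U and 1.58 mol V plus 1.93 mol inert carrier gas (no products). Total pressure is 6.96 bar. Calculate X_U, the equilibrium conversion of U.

Take 1.2 mol U as basis and let X be its fractional conversion, so ξ = 0.6X.
Species balance: n_U = 1.2 − 1.2X; n_V = 1.58 − 0.6X; n_S = 1.2X; n_I = 1.93 (inert).
Total moles n_T = 4.71 − 0.6X.
With p_i = (n_i/n_T)P, Kp = p_S^2 / (p_U^2 p_V).
Substituting and setting equal to 0.144 bar^-1 gives a polynomial in X; the root in (0,1) is X = 0.356.

X = 0.356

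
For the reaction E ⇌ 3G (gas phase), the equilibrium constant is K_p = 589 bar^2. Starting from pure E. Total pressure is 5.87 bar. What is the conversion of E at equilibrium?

Take 1 mol E as basis and let X be its fractional conversion, so ξ = X.
Mole table: n_E = 1 − X; n_G = 3X.
Summing: n_T = 1 + 2X.
Mole fractions y_i = n_i/n_T; K_p = p_G^3 / (p_E) with p_i = y_i·P.
Substituting and setting equal to 589 bar^2 gives a polynomial in X; the root in (0,1) is X = 0.863.

X = 0.863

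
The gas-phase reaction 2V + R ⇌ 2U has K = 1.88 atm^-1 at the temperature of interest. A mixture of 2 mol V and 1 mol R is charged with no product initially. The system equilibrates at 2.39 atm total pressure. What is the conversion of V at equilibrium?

X = 0.489

Let X = conversion of V (basis 2 mol V); extent of reaction ξ = X.
Species balance: n_V = 2 − 2X; n_R = 1 − X; n_U = 2X.
Total moles n_T = 3 − X.
Mole fractions y_i = n_i/n_T; K = p_U^2 / (p_V^2 p_R) with p_i = y_i·P.
Equating to 1.88 atm^-1 and solving on 0 < X < 1: X = 0.489.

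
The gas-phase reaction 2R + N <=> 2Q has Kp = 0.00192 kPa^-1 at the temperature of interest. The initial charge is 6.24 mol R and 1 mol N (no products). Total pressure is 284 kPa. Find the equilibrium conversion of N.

Basis: 1 mol N initially; let X = conversion of N. Extent ξ = X.
Species balance: n_R = 6.24 − 2X; n_N = 1 − X; n_Q = 2X.
Total moles n_T = 7.24 − X.
Mole fractions y_i = n_i/n_T; Kp = p_Q^2 / (p_R^2 p_N) with p_i = y_i·P.
This yields a degree-3 equation in X; solving on (0,1), X = 0.516.

X = 0.516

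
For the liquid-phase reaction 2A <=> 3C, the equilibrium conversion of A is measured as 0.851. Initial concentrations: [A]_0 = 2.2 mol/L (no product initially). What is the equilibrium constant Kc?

Let X = conversion of A.
Concentrations: [A] = 2.2 − 2.2X; [C] = 3.3X.
At X = 0.851: [A] = 0.328, [C] = 2.81.
Kc = [C]^3 / ([A]^2) = 206 mol/L.

Kc = 206 mol/L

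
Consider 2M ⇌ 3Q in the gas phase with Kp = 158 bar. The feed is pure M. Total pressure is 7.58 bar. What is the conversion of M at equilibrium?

X = 0.769

Basis: 1 mol M initially; let X = conversion of M. Extent ξ = 0.5X.
Species balance: n_M = 1 − X; n_Q = 1.5X.
Total moles n_T = 1 + 0.5X.
With p_i = (n_i/n_T)P, Kp = p_Q^3 / (p_M^2).
Setting this equal to 158 bar and taking the physical root (0 < X < 1) gives X = 0.769.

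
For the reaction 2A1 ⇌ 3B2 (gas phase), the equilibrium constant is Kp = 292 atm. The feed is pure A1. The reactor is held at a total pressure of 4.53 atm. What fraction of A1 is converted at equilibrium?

Basis: 1 mol A1 initially; let X = conversion of A1. Extent ξ = 0.5X.
Mole table: n_A1 = 1 − X; n_B2 = 1.5X.
Total moles n_T = 1 + 0.5X.
y_i = n_i/n_T, p_i = y_i·P. Kp = p_B2^3 / (p_A1^2).
Equating to 292 atm and solving on 0 < X < 1: X = 0.850.

X = 0.850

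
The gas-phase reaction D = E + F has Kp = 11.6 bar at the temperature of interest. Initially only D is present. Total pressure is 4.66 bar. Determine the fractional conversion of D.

Take 1 mol D as basis and let X be its fractional conversion, so ξ = X.
Mole table: n_D = 1 − X; n_E = X; n_F = X.
Total moles n_T = 1 + X.
With p_i = (n_i/n_T)P, Kp = p_E p_F / (p_D).
This yields a degree-2 equation in X; solving on (0,1), X = 0.845.

X = 0.845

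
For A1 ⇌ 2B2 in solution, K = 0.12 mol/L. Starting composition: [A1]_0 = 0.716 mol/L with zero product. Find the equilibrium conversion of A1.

X = 0.185

Let X = conversion of A1; extent ξ = 0.716·X mol/L.
Concentrations: [A1] = 0.716 − 0.716X; [B2] = 1.43X.
K = [B2]^2 / ([A1]).
This equals 0.12 at X = 0.185 (the root in 0 < X < 1).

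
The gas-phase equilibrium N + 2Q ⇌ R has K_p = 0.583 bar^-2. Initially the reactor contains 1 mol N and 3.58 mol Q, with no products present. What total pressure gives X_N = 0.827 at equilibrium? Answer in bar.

P = 4.35 bar

Basis: 1 mol N initially; let X = conversion of N. Extent ξ = X.
At extent ξ: n_N = 1 − X; n_Q = 3.58 − 2X; n_R = X.
Summing: n_T = 4.58 − 2X.
K_p = p_R / (p_N p_Q^2) with p_i = (n_i/n_T)·P.
At X = 0.827: the mole-fraction product g(X) = Π y_i^ν_i = 11.03. Since K_p = g(X)·P^{-2}, P = (g/K_p)^(1/2) = (11.03/0.583)^(1/2) = 4.35 bar.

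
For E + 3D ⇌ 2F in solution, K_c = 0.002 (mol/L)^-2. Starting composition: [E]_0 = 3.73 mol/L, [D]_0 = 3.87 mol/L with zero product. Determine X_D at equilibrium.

Let X = conversion of D; extent ξ = 3.87X/3 mol/L.
Concentrations: [E] = 3.73 − 1.29X; [D] = 3.87 − 3.87X; [F] = 2.58X.
K_c = [F]^2 / ([E] [D]^3).
This equals 0.002 at X = 0.182 (the root in 0 < X < 1).

X = 0.182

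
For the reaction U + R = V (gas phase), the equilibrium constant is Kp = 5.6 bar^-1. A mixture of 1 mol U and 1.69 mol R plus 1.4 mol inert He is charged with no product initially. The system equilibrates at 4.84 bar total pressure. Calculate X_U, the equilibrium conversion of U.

Let X = conversion of U (basis 1 mol U); extent of reaction ξ = X.
At extent ξ: n_U = 1 − X; n_R = 1.69 − X; n_V = X; n_I = 1.4 (inert).
Total moles n_T = 4.09 − X.
With p_i = (n_i/n_T)P, Kp = p_V / (p_U p_R).
Substituting and setting equal to 5.6 bar^-1 gives a polynomial in X; the root in (0,1) is X = 0.873.

X = 0.873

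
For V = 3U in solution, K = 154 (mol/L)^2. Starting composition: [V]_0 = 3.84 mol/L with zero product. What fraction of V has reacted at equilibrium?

Let X = conversion of V; extent ξ = 3.84·X mol/L.
Concentrations: [V] = 3.84 − 3.84X; [U] = 11.5X.
K = [U]^3 / ([V]).
This equals 154 at X = 0.556 (the root in 0 < X < 1).

X = 0.556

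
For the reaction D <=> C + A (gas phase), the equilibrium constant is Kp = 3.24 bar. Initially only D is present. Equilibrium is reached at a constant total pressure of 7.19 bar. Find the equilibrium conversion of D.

Take 1 mol D as basis and let X be its fractional conversion, so ξ = X.
At extent ξ: n_D = 1 − X; n_C = X; n_A = X.
n_T = Σnᵢ = 1 + X.
y_i = n_i/n_T, p_i = y_i·P. Kp = p_C p_A / (p_D).
Setting this equal to 3.24 bar and taking the physical root (0 < X < 1) gives X = 0.557.

X = 0.557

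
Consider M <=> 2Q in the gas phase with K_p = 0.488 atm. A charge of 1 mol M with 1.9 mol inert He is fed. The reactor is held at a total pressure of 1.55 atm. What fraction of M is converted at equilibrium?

X = 0.396

Let X = conversion of M (basis 1 mol M); extent of reaction ξ = X.
Moles: n_M = 1 − X; n_Q = 2X; n_I = 1.9 (inert).
Total moles n_T = 2.9 + X.
y_i = n_i/n_T, p_i = y_i·P. K_p = p_Q^2 / (p_M).
Equating to 0.488 atm and solving on 0 < X < 1: X = 0.396.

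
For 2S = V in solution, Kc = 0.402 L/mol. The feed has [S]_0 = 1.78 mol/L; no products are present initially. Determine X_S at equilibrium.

X = 0.443

Let X = conversion of S; extent ξ = 1.78X/2 mol/L.
Concentrations: [S] = 1.78 − 1.78X; [V] = 0.89X.
Kc = [V] / ([S]^2).
Setting equal to 0.402 and solving for X on (0,1) gives X = 0.443.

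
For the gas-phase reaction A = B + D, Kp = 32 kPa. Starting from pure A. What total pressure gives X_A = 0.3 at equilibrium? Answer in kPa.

P = 324 kPa

Basis: 1 mol A initially; let X = conversion of A. Extent ξ = X.
Mole table: n_A = 1 − X; n_B = X; n_D = X.
Summing: n_T = 1 + X.
Kp = p_B p_D / (p_A) with p_i = (n_i/n_T)·P.
At X = 0.3: the mole-fraction product g(X) = Π y_i^ν_i = 0.0989. Since Kp = g(X)·P^{1}, P = (Kp/g)^(1/1) = (32/0.0989)^(1/1) = 324 kPa.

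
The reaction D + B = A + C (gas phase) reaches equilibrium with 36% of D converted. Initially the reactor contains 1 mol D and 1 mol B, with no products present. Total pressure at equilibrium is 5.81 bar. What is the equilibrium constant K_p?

Take 1 mol D as basis and let X be its fractional conversion, so ξ = X.
Moles: n_D = 1 − X; n_B = 1 − X; n_A = X; n_C = X.
Since Δν = 0, n_T = 2 throughout.
At X = 0.36: n_D = 0.64, n_B = 0.64, n_A = 0.36, n_C = 0.36, n_T = 2.
p_i = (n_i/n_T)·P. K_p = p_A p_C / (p_D p_B) = 0.316.

K_p = 0.316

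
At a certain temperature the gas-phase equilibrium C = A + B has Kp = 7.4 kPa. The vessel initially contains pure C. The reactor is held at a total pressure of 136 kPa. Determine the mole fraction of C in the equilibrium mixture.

y_C = 0.630

Let X = conversion of C (basis 1 mol C); extent of reaction ξ = X.
Moles: n_C = 1 − X; n_A = X; n_B = X.
Total moles n_T = 1 + X.
With p_i = (n_i/n_T)P, Kp = p_A p_B / (p_C).
Setting this equal to 7.4 kPa and taking the physical root (0 < X < 1) gives X = 0.227.
Then n_C = 0.773, n_T = 1.23, so y_C = 0.630.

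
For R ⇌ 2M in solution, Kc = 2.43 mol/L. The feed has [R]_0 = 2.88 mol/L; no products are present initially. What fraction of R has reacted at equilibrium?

Let X = conversion of R; extent ξ = 2.88·X mol/L.
Concentrations: [R] = 2.88 − 2.88X; [M] = 5.76X.
Kc = [M]^2 / ([R]).
Setting equal to 2.43 and solving for X on (0,1) gives X = 0.366.

X = 0.366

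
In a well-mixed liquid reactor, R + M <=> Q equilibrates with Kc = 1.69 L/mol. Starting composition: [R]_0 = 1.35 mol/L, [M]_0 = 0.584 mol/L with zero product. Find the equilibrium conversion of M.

Let X = conversion of M; extent ξ = 0.584·X mol/L.
Concentrations: [R] = 1.35 − 0.584X; [M] = 0.584 − 0.584X; [Q] = 0.584X.
Kc = [Q] / ([R] [M]).
Solving Kc = 1.69 for X ∈ (0,1): X = 0.625.

X = 0.625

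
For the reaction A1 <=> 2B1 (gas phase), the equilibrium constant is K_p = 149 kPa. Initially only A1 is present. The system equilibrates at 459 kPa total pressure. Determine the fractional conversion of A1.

X = 0.274

Take 1 mol A1 as basis and let X be its fractional conversion, so ξ = X.
At extent ξ: n_A1 = 1 − X; n_B1 = 2X.
Total moles n_T = 1 + X.
Mole fractions y_i = n_i/n_T; K_p = p_B1^2 / (p_A1) with p_i = y_i·P.
Substituting and setting equal to 149 kPa gives a polynomial in X; the root in (0,1) is X = 0.274.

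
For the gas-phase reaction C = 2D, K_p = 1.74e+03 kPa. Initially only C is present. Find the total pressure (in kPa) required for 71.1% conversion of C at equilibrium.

P = 425 kPa

Let X = conversion of C (basis 1 mol C); extent of reaction ξ = X.
Moles: n_C = 1 − X; n_D = 2X.
Summing: n_T = 1 + X.
K_p = p_D^2 / (p_C) with p_i = (n_i/n_T)·P.
At X = 0.711: the mole-fraction product g(X) = Π y_i^ν_i = 4.089. Since K_p = g(X)·P^{1}, P = (K_p/g)^(1/1) = (1.74e+03/4.089)^(1/1) = 425 kPa.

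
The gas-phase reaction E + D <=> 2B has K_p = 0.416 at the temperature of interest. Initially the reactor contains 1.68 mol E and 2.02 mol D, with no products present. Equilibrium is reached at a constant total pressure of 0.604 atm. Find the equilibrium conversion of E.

X = 0.267

Let X = conversion of E (basis 1.68 mol E); extent of reaction ξ = 1.68X.
At extent ξ: n_E = 1.68 − 1.68X; n_D = 2.02 − 1.68X; n_B = 3.36X.
Since Δν = 0, n_T = 3.7 throughout.
Mole fractions y_i = n_i/n_T; K_p = p_B^2 / (p_E p_D) with p_i = y_i·P.
Equating to 0.416 and solving on 0 < X < 1: X = 0.267.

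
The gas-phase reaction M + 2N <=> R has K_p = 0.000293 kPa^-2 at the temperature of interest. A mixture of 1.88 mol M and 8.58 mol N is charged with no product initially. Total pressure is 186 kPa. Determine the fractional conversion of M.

Let X = conversion of M (basis 1.88 mol M); extent of reaction ξ = 1.88X.
Moles: n_M = 1.88 − 1.88X; n_N = 8.58 − 3.76X; n_R = 1.88X.
n_T = Σnᵢ = 10.5 − 3.76X.
Mole fractions y_i = n_i/n_T; K_p = p_R / (p_M p_N^2) with p_i = y_i·P.
This yields a degree-3 equation in X; solving on (0,1), X = 0.848.

X = 0.848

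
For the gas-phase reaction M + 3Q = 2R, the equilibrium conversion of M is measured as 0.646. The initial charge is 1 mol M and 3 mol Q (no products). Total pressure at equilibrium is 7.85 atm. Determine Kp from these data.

Take 1 mol M as basis and let X be its fractional conversion, so ξ = X.
Species balance: n_M = 1 − X; n_Q = 3 − 3X; n_R = 2X.
Summing: n_T = 4 − 2X.
At X = 0.646: n_M = 0.354, n_Q = 1.06, n_R = 1.29, n_T = 2.71.
p_i = (n_i/n_T)·P. Kp = p_R^2 / (p_M p_Q^3) = 0.468 atm^-2.

Kp = 0.468 atm^-2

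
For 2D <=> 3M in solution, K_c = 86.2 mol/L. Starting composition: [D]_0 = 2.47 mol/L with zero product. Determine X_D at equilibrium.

X = 0.784

Let X = conversion of D; extent ξ = 2.47X/2 mol/L.
Concentrations: [D] = 2.47 − 2.47X; [M] = 3.71X.
K_c = [M]^3 / ([D]^2).
Solving K_c = 86.2 for X ∈ (0,1): X = 0.784.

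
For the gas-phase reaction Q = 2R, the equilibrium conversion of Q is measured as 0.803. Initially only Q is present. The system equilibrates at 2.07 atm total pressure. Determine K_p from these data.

K_p = 15 atm

Take 1 mol Q as basis and let X be its fractional conversion, so ξ = X.
Moles: n_Q = 1 − X; n_R = 2X.
n_T = Σnᵢ = 1 + X.
At X = 0.803: n_Q = 0.197, n_R = 1.61, n_T = 1.8.
p_i = (n_i/n_T)·P. K_p = p_R^2 / (p_Q) = 15 atm.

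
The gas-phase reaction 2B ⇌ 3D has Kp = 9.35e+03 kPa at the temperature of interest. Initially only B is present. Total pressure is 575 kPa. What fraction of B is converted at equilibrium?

Basis: 1 mol B initially; let X = conversion of B. Extent ξ = 0.5X.
Mole table: n_B = 1 − X; n_D = 1.5X.
Summing: n_T = 1 + 0.5X.
With p_i = (n_i/n_T)P, Kp = p_D^3 / (p_B^2).
Substituting and setting equal to 9.35e+03 kPa gives a polynomial in X; the root in (0,1) is X = 0.748.

X = 0.748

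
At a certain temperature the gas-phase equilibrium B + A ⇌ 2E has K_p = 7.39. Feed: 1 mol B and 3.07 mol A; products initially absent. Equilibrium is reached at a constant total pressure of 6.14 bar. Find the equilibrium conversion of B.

X = 0.832

Take 1 mol B as basis and let X be its fractional conversion, so ξ = X.
Moles: n_B = 1 − X; n_A = 3.07 − X; n_E = 2X.
Since Δν = 0, n_T = 4.07 throughout.
Mole fractions y_i = n_i/n_T; K_p = p_E^2 / (p_B p_A) with p_i = y_i·P.
Equating to 7.39 and solving on 0 < X < 1: X = 0.832.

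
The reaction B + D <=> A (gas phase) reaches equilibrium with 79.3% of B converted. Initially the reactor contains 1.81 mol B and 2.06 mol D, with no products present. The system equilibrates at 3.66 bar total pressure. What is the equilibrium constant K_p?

K_p = 4.08 bar^-1

Take 1.81 mol B as basis and let X be its fractional conversion, so ξ = 1.81X.
Species balance: n_B = 1.81 − 1.81X; n_D = 2.06 − 1.81X; n_A = 1.81X.
n_T = Σnᵢ = 3.87 − 1.81X.
At X = 0.793: n_B = 0.375, n_D = 0.625, n_A = 1.44, n_T = 2.43.
p_i = (n_i/n_T)·P. K_p = p_A / (p_B p_D) = 4.08 bar^-1.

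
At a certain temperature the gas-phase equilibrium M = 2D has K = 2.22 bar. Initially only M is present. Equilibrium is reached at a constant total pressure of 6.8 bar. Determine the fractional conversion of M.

X = 0.275

Basis: 1 mol M initially; let X = conversion of M. Extent ξ = X.
At extent ξ: n_M = 1 − X; n_D = 2X.
n_T = Σnᵢ = 1 + X.
Mole fractions y_i = n_i/n_T; K = p_D^2 / (p_M) with p_i = y_i·P.
This yields a degree-2 equation in X; solving on (0,1), X = 0.275.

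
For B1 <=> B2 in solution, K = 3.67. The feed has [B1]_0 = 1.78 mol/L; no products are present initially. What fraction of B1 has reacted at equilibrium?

X = 0.786

Let X = conversion of B1; extent ξ = 1.78·X mol/L.
Concentrations: [B1] = 1.78 − 1.78X; [B2] = 1.78X.
K = [B2] / ([B1]).
This equals 3.67 at X = 0.786 (the root in 0 < X < 1).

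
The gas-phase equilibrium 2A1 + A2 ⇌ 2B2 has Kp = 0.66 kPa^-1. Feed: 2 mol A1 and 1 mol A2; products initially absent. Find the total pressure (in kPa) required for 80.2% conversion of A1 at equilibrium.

P = 276 kPa

Basis: 2 mol A1 initially; let X = conversion of A1. Extent ξ = X.
At extent ξ: n_A1 = 2 − 2X; n_A2 = 1 − X; n_B2 = 2X.
Summing: n_T = 3 − X.
Kp = p_B2^2 / (p_A1^2 p_A2) with p_i = (n_i/n_T)·P.
At X = 0.802: the mole-fraction product g(X) = Π y_i^ν_i = 182.1. Since Kp = g(X)·P^{-1}, P = (g/Kp)^(1/1) = (182.1/0.66)^(1/1) = 276 kPa.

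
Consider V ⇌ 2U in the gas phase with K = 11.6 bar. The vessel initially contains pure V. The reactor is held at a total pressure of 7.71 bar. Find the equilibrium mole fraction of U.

Take 1 mol V as basis and let X be its fractional conversion, so ξ = X.
Mole table: n_V = 1 − X; n_U = 2X.
Summing: n_T = 1 + X.
With p_i = (n_i/n_T)P, K = p_U^2 / (p_V).
Substituting and setting equal to 11.6 bar gives a polynomial in X; the root in (0,1) is X = 0.523.
Then n_U = 1.05, n_T = 1.52, so y_U = 0.687.

y_U = 0.687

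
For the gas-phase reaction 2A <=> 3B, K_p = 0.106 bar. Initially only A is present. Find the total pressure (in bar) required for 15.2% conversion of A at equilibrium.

P = 6.92 bar

Let X = conversion of A (basis 1 mol A); extent of reaction ξ = 0.5X.
Moles: n_A = 1 − X; n_B = 1.5X.
n_T = Σnᵢ = 1 + 0.5X.
K_p = p_B^3 / (p_A^2) with p_i = (n_i/n_T)·P.
At X = 0.152: the mole-fraction product g(X) = Π y_i^ν_i = 0.01532. Since K_p = g(X)·P^{1}, P = (K_p/g)^(1/1) = (0.106/0.01532)^(1/1) = 6.92 bar.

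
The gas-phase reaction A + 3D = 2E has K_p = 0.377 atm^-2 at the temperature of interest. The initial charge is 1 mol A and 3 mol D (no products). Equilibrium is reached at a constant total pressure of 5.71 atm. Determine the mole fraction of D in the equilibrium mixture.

y_D = 0.447

Take 1 mol A as basis and let X be its fractional conversion, so ξ = X.
Mole table: n_A = 1 − X; n_D = 3 − 3X; n_E = 2X.
n_T = Σnᵢ = 4 − 2X.
y_i = n_i/n_T, p_i = y_i·P. K_p = p_E^2 / (p_A p_D^3).
Equating to 0.377 atm^-2 and solving on 0 < X < 1: X = 0.576.
Then n_D = 1.27, n_T = 2.85, so y_D = 0.447.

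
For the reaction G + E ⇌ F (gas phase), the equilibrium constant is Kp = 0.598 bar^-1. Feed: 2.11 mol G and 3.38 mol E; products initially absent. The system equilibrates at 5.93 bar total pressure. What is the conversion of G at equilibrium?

X = 0.635

Basis: 2.11 mol G initially; let X = conversion of G. Extent ξ = 2.11X.
Mole table: n_G = 2.11 − 2.11X; n_E = 3.38 − 2.11X; n_F = 2.11X.
Total moles n_T = 5.49 − 2.11X.
With p_i = (n_i/n_T)P, Kp = p_F / (p_G p_E).
Substituting and setting equal to 0.598 bar^-1 gives a polynomial in X; the root in (0,1) is X = 0.635.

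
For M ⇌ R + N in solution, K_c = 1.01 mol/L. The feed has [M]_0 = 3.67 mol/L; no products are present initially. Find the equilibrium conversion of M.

Let X = conversion of M; extent ξ = 3.67·X mol/L.
Concentrations: [M] = 3.67 − 3.67X; [R] = 3.67X; [N] = 3.67X.
K_c = [R] [N] / ([M]).
Setting equal to 1.01 and solving for X on (0,1) gives X = 0.405.

X = 0.405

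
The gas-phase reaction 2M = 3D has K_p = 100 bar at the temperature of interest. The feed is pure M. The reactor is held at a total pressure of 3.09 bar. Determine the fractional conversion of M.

Basis: 1 mol M initially; let X = conversion of M. Extent ξ = 0.5X.
Species balance: n_M = 1 − X; n_D = 1.5X.
n_T = Σnᵢ = 1 + 0.5X.
y_i = n_i/n_T, p_i = y_i·P. K_p = p_D^3 / (p_M^2).
Equating to 100 bar and solving on 0 < X < 1: X = 0.804.

X = 0.804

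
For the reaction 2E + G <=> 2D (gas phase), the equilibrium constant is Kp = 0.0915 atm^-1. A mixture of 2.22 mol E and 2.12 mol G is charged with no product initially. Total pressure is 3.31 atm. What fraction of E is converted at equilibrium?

Let X = conversion of E (basis 2.22 mol E); extent of reaction ξ = 1.11X.
Moles: n_E = 2.22 − 2.22X; n_G = 2.12 − 1.11X; n_D = 2.22X.
Summing: n_T = 4.34 − 1.11X.
y_i = n_i/n_T, p_i = y_i·P. Kp = p_D^2 / (p_E^2 p_G).
This yields a degree-3 equation in X; solving on (0,1), X = 0.270.

X = 0.270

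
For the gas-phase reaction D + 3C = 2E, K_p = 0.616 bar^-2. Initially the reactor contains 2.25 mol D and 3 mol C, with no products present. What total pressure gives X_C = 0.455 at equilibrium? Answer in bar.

Basis: 3 mol C initially; let X = conversion of C. Extent ξ = X.
Mole table: n_D = 2.25 − X; n_C = 3 − 3X; n_E = 2X.
Summing: n_T = 5.25 − 2X.
K_p = p_E^2 / (p_D p_C^3) with p_i = (n_i/n_T)·P.
At X = 0.455: the mole-fraction product g(X) = Π y_i^ν_i = 1.988. Since K_p = g(X)·P^{-2}, P = (g/K_p)^(1/2) = (1.988/0.616)^(1/2) = 1.8 bar.

P = 1.8 bar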